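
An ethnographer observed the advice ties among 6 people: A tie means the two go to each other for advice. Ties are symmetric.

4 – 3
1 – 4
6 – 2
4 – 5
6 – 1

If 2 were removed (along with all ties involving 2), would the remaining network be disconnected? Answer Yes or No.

No

Even without 2, every remaining node can still reach every other (the residual graph is connected), so 2 is not a cut vertex.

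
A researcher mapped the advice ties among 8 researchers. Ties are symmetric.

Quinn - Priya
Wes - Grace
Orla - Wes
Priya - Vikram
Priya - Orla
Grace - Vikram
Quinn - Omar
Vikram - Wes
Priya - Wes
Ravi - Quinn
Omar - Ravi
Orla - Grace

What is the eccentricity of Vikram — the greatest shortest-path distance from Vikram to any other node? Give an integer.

3

Distances from Vikram: Grace:1, Omar:3, Orla:2, Priya:1, Quinn:2, Ravi:3, Wes:1.
The largest is 3 (to Ravi and Omar), so the eccentricity of Vikram is 3.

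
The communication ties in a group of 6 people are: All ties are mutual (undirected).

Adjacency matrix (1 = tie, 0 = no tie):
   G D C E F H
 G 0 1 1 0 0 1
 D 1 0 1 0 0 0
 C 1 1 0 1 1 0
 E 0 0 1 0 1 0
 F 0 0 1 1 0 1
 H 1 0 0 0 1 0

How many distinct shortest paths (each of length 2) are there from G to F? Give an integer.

2

The shortest distance is 2. The length-2 paths are: G–C–F; G–H–F.
That gives 2 distinct shortest paths.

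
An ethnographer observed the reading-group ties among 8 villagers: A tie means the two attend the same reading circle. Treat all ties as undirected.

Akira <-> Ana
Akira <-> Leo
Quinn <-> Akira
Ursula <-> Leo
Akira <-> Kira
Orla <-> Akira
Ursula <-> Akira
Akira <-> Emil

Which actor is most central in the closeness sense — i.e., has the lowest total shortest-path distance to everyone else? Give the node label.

Farness (sum of distances to all others) for each node — Akira:7, Ana:13, Emil:13, Kira:13, Leo:12, Orla:13, Quinn:13, Ursula:12.
The smallest farness is 7, for Akira, so Akira has the highest closeness.

Akira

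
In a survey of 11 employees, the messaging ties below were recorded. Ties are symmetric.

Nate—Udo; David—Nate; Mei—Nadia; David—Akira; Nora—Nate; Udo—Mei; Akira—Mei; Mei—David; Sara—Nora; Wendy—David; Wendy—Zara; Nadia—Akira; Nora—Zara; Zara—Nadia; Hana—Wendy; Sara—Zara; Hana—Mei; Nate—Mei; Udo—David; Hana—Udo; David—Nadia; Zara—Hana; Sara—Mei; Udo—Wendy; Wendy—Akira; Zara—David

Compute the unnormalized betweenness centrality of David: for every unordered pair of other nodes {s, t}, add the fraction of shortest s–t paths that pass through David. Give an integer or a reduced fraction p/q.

Pairs whose geodesics pass through David — Udo–Akira: 1/3; Udo–Zara: 1/3; Udo–Nadia: 1/2; Mei–Wendy: 1/4; Mei–Zara: 1/4; Wendy–Nadia: 1/3; Wendy–Nate: 1/2; Akira–Zara: 1/3; Akira–Nora: 2/6; Akira–Nate: 1/2; Zara–Nate: 1/2; Nadia–Nate: 1/2.
All other pairs contribute 0.
Summing the contributions gives betweenness(David) = 14/3.

14/3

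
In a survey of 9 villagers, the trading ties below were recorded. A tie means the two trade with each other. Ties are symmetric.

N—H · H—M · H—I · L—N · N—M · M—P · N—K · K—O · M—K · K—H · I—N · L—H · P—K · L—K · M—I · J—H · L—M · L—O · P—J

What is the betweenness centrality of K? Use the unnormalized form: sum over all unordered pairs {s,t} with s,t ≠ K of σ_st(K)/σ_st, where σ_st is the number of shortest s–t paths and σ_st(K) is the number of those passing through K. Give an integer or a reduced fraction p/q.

Pairs whose geodesics pass through K — L–P: 1/2; P–N: 1/2; P–H: 1/3; P–O: 1; J–O: 2/3; I–O: 3/6; N–O: 1/2; H–O: 1/2; M–O: 1/2.
All other pairs contribute 0.
Summing the contributions gives betweenness(K) = 5.

5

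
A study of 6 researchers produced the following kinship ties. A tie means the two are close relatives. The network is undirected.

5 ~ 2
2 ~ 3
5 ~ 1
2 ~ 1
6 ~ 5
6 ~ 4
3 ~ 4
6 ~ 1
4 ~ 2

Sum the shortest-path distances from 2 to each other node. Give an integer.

Distances from 2: 1:1, 3:1, 4:1, 5:1, 6:2.
Sum = 1 + 1 + 1 + 1 + 2 = 6.

6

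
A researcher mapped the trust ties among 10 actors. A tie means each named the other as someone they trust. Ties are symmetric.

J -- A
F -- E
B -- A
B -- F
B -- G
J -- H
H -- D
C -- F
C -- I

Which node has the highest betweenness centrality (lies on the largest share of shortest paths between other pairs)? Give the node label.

B

Unnormalized betweenness of each node: A:18, B:24, C:8, D:0, E:0, F:20, G:0, H:8, I:0, J:14.
B has the largest value, 24, making it the main broker — the node through which the most shortest paths run.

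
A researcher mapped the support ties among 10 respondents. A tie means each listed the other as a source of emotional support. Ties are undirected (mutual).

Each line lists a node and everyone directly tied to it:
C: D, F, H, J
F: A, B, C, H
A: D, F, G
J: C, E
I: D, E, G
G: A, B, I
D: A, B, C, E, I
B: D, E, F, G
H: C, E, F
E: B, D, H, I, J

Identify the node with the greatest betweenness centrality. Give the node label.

E

Unnormalized betweenness of each node: A:883/420, B:839/210, C:51/14, D:1301/210, E:313/42, F:61/15, G:61/42, H:41/42, I:107/60, J:1/3.
E has the largest value, 313/42, making it the main broker — the node through which the most shortest paths run.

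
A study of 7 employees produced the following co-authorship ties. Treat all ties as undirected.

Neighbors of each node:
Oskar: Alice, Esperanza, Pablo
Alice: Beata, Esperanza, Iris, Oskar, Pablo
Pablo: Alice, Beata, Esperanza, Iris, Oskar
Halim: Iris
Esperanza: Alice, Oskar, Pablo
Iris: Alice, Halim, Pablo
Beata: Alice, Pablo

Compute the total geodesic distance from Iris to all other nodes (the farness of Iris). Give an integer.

Distances from Iris: Alice:1, Beata:2, Esperanza:2, Halim:1, Oskar:2, Pablo:1.
Sum = 1 + 2 + 2 + 1 + 2 + 1 = 9.

9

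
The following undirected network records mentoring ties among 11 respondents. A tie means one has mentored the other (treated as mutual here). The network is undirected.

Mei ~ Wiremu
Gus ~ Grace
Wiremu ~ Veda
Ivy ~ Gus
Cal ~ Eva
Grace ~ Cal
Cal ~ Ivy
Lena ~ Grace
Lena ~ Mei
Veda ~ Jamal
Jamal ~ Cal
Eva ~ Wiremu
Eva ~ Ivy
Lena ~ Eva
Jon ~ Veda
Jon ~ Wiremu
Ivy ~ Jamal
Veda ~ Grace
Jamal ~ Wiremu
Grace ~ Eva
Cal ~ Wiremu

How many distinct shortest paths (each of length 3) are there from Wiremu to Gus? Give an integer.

6

The shortest distance is 3. The length-3 paths are: Wiremu–Veda–Grace–Gus; Wiremu–Cal–Grace–Gus; Wiremu–Eva–Grace–Gus; Wiremu–Eva–Ivy–Gus; Wiremu–Jamal–Ivy–Gus; Wiremu–Cal–Ivy–Gus.
That gives 6 distinct shortest paths.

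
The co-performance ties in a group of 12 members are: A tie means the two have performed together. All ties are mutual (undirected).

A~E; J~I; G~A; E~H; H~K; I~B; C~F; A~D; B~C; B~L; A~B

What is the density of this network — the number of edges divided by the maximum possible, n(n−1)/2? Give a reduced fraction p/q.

1/6

There are 11 edges and 12 nodes, so the maximum possible is C(12,2) = 66.
Density = 11/66 = 1/6.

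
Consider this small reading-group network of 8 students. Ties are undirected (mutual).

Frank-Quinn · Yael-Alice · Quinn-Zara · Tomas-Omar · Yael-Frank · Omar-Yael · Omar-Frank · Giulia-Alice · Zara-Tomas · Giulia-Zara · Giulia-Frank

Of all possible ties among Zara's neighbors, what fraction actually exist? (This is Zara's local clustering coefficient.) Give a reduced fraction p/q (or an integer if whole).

0

Zara's neighbors: Giulia, Quinn, and Tomas (k = 3).
Possible neighbor pairs: C(3,2) = 3. Edges among them: none → e = 0.
Clustering(Zara) = 0/3 = 0.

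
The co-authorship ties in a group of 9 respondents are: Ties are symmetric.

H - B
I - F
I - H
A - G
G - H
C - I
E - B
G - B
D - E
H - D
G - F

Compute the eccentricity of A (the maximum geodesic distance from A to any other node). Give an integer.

4

Distances from A: B:2, C:4, D:3, E:3, F:2, G:1, H:2, I:3.
The largest is 4 (to C), so the eccentricity of A is 4.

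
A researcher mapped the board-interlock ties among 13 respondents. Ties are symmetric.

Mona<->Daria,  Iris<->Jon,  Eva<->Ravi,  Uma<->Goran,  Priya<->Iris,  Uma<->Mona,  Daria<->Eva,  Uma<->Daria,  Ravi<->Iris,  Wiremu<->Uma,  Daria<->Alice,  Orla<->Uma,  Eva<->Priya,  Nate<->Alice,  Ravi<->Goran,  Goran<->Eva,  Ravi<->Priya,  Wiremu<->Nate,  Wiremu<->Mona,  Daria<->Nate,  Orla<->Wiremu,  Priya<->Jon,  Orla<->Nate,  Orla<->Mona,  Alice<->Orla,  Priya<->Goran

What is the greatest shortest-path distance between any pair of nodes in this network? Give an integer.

Eccentricity of each node (its greatest distance to any other): Alice:4, Daria:3, Eva:3, Goran:3, Iris:4, Jon:4, Mona:4, Nate:4, Orla:4, Priya:3, Ravi:3, Uma:3, Wiremu:4.
The maximum eccentricity is 4, realized for instance by the pair Mona–Iris via Mona – Daria – Eva – Priya – Iris. So the diameter is 4.

4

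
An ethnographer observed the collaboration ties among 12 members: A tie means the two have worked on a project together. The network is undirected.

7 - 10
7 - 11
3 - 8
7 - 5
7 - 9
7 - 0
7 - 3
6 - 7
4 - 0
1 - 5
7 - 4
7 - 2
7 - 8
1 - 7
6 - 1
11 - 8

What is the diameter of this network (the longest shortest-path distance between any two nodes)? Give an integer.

Eccentricity of each node (its greatest distance to any other): 0:2, 1:2, 2:2, 3:2, 4:2, 5:2, 6:2, 7:1, 8:2, 9:2, 10:2, 11:2.
The maximum eccentricity is 2, realized for instance by the pair 5–8 via 5 – 7 – 8. So the diameter is 2.

2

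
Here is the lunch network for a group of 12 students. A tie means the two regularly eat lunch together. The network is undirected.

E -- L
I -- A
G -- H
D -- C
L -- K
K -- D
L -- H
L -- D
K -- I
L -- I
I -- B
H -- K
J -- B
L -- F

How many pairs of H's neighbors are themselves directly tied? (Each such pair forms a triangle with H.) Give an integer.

H's neighbors: G, K, and L.
Neighbor pairs that are themselves tied: H–K–L. Each forms one triangle with H, for 1 in total.

1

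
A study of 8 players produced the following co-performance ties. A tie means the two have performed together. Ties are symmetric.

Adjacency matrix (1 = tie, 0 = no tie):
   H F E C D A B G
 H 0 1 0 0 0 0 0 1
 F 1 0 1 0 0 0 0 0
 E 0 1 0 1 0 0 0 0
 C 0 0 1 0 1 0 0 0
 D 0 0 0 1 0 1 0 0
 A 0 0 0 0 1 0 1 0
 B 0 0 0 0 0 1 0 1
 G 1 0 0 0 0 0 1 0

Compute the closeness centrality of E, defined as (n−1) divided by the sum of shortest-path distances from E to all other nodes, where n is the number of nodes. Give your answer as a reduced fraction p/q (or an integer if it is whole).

Distances from E: A:3, B:4, C:1, D:2, F:1, G:3, H:2. Sum = 16.
n = 8, so closeness = 7/16.

7/16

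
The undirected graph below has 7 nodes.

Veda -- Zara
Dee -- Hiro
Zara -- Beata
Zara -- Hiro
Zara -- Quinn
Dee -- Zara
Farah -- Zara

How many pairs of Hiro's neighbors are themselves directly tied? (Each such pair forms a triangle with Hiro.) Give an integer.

Hiro's neighbors: Dee and Zara.
Neighbor pairs that are themselves tied: Hiro–Dee–Zara. Each forms one triangle with Hiro, for 1 in total.

1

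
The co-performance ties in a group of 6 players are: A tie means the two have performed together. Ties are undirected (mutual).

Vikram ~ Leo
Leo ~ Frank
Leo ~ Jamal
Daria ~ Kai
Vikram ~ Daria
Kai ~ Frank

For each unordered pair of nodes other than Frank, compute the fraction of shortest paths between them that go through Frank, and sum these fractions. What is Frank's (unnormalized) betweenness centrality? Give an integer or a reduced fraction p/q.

Pairs whose geodesics pass through Frank — Leo–Kai: 1; Jamal–Kai: 1.
All other pairs contribute 0.
Summing the contributions gives betweenness(Frank) = 2.

2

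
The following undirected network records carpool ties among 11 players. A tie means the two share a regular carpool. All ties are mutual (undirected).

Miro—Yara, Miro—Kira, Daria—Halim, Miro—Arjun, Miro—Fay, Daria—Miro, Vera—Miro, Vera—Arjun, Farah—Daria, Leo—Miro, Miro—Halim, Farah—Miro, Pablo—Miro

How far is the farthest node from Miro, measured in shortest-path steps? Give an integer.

1

Distances from Miro: Arjun:1, Daria:1, Farah:1, Fay:1, Halim:1, Kira:1, Leo:1, Pablo:1, Vera:1, Yara:1.
The largest is 1 (to Vera, Arjun, Fay, Halim, Farah, Yara, Daria, Leo, Kira, and Pablo), so the eccentricity of Miro is 1.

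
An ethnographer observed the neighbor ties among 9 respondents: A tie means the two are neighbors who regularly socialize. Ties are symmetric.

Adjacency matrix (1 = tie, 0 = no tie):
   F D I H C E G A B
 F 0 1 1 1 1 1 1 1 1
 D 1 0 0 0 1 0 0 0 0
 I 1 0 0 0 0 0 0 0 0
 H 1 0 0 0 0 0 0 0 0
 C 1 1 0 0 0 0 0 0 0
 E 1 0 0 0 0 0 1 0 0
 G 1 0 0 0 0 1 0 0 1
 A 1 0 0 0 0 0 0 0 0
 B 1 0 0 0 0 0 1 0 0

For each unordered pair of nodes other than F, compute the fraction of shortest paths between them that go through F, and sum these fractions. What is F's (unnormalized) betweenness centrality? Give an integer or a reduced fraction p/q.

49/2

Pairs whose geodesics pass through F — D–I: 1; D–H: 1; D–E: 1; D–G: 1; D–A: 1; D–B: 1; I–H: 1; I–C: 1; I–E: 1; I–G: 1; I–A: 1; I–B: 1; H–C: 1; H–E: 1 … (+11 more pairs).
All other pairs contribute 0.
Summing the contributions gives betweenness(F) = 49/2.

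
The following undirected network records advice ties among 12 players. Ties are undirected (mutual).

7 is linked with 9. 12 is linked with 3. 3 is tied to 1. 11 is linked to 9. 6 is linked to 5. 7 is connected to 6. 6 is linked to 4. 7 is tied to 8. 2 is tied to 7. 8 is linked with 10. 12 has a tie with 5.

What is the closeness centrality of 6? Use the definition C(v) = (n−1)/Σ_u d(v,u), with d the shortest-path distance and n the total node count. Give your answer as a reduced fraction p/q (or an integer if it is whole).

11/24

Distances from 6: 1:4, 2:2, 3:3, 4:1, 5:1, 7:1, 8:2, 9:2, 10:3, 11:3, 12:2. Sum = 24.
n = 12, so closeness = 11/24.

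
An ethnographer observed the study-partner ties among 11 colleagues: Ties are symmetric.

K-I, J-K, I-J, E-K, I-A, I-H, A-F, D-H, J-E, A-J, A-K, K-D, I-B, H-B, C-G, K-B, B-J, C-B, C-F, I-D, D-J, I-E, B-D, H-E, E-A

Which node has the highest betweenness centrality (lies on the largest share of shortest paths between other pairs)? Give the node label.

Unnormalized betweenness of each node: A:349/60, B:761/60, C:127/12, D:1/2, E:4/3, F:12/5, G:0, H:9/10, I:63/20, J:109/60, K:109/60.
B has the largest value, 761/60, making it the main broker — the node through which the most shortest paths run.

B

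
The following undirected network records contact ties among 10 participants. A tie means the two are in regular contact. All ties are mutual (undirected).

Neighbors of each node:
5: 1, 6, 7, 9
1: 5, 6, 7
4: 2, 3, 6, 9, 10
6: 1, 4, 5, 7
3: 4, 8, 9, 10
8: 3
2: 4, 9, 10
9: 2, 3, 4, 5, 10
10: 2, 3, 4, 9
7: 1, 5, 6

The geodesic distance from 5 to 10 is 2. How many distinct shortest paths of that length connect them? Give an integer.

The shortest distance is 2, and the only length-2 path is 5–9–10. So there is exactly 1 shortest path.

1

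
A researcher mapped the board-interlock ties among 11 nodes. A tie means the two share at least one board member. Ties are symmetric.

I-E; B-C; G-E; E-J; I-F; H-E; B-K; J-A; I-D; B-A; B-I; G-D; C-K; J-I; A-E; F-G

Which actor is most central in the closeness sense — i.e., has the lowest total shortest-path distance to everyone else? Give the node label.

I

Farness (sum of distances to all others) for each node — A:19, B:18, C:26, D:22, E:17, F:22, G:22, H:26, I:15, J:19, K:26.
The smallest farness is 15, for I, so I has the highest closeness.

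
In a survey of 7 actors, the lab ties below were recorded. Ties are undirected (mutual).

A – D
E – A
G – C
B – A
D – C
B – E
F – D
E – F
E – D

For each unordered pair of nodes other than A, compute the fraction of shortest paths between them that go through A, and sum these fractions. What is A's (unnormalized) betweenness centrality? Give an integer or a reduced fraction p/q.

Pairs whose geodesics pass through A — C–B: 1/2; D–B: 1/2; G–B: 1/2.
All other pairs contribute 0.
Summing the contributions gives betweenness(A) = 3/2.

3/2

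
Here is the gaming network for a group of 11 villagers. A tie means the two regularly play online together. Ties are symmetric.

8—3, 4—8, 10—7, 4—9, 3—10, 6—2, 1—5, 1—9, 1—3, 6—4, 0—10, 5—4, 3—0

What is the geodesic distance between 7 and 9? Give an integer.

4

One shortest route is 7 – 10 – 3 – 1 – 9, which uses 4 edges, and at distance 3 from 7 we only reach {1, 8}, which does not include 9. So d(7,9) = 4.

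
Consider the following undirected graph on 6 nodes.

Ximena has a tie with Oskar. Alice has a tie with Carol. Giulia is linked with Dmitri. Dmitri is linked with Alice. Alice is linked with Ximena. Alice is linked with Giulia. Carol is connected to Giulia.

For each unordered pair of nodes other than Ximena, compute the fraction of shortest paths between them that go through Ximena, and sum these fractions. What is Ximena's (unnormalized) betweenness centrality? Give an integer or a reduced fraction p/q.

Pairs whose geodesics pass through Ximena — Oskar–Giulia: 1; Oskar–Carol: 1; Oskar–Dmitri: 1; Oskar–Alice: 1.
All other pairs contribute 0.
Summing the contributions gives betweenness(Ximena) = 4.

4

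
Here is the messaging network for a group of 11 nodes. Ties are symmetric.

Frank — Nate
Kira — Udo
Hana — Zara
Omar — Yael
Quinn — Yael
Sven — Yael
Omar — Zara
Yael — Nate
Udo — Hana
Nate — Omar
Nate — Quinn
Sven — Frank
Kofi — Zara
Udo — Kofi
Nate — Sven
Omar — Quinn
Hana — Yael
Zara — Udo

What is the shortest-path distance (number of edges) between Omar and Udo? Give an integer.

2

One shortest route is Omar – Zara – Udo, which uses 2 edges, and Omar and Udo are not directly tied, so nothing shorter exists. So d(Omar,Udo) = 2.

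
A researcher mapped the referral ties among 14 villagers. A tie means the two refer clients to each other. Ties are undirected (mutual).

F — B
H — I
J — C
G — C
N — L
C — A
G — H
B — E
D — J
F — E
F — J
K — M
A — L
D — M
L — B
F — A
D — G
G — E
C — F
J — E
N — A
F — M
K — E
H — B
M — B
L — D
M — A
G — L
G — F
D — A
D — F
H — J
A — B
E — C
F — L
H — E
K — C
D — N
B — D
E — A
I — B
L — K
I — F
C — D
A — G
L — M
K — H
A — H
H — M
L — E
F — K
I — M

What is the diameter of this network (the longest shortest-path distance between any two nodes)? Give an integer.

3

Eccentricity of each node (its greatest distance to any other): A:2, B:2, C:2, D:2, E:2, F:2, G:2, H:2, I:3, J:2, K:2, L:2, M:2, N:3.
The maximum eccentricity is 3, realized for instance by the pair N–I via N – A – B – I. So the diameter is 3.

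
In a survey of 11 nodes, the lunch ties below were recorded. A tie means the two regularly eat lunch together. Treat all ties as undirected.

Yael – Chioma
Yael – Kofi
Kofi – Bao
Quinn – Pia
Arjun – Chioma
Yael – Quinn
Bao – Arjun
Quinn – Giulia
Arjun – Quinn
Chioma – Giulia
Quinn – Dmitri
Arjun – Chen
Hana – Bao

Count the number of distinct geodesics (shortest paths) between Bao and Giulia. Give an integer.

2

The shortest distance is 3. The length-3 paths are: Bao–Arjun–Chioma–Giulia; Bao–Arjun–Quinn–Giulia.
That gives 2 distinct shortest paths.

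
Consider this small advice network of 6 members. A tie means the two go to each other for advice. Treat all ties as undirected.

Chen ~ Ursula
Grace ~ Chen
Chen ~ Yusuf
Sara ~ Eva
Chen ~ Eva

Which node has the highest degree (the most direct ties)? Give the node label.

Degrees — Chen:4, Eva:2, Grace:1, Sara:1, Ursula:1, Yusuf:1.
The maximum is 4, attained only by Chen.

Chen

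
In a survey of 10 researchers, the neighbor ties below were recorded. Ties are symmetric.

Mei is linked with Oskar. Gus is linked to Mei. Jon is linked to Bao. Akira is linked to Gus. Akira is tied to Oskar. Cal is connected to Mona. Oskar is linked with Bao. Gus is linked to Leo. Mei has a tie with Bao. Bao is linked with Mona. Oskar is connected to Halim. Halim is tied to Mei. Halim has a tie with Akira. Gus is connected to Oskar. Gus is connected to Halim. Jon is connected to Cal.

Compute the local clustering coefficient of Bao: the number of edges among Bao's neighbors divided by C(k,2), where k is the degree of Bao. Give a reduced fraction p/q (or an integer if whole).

Bao's neighbors: Jon, Mei, Mona, and Oskar (k = 4).
Possible neighbor pairs: C(4,2) = 6. Edges among them: Mei–Oskar → e = 1.
Clustering(Bao) = 1/6.

1/6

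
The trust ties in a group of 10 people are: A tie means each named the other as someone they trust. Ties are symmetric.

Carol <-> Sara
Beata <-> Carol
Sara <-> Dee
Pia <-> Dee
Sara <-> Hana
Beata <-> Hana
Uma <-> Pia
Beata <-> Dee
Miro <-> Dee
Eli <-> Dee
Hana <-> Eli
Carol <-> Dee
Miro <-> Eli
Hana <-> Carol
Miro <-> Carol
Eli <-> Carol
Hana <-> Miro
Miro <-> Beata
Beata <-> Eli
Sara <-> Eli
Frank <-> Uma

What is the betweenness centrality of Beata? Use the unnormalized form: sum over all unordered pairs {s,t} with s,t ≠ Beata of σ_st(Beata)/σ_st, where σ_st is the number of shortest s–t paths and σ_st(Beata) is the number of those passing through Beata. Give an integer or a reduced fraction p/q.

Pairs whose geodesics pass through Beata — Uma–Hana: 1/5; Pia–Hana: 1/5; Frank–Hana: 1/5; Hana–Dee: 1/5.
All other pairs contribute 0.
Summing the contributions gives betweenness(Beata) = 4/5.

4/5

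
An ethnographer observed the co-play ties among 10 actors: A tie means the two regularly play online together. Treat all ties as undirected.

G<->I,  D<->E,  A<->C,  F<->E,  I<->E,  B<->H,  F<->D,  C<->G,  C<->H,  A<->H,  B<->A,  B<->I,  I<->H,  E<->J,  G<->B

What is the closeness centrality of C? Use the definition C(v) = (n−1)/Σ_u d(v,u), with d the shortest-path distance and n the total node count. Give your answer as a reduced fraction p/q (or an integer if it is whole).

9/22

Distances from C: A:1, B:2, D:4, E:3, F:4, G:1, H:1, I:2, J:4. Sum = 22.
n = 10, so closeness = 9/22.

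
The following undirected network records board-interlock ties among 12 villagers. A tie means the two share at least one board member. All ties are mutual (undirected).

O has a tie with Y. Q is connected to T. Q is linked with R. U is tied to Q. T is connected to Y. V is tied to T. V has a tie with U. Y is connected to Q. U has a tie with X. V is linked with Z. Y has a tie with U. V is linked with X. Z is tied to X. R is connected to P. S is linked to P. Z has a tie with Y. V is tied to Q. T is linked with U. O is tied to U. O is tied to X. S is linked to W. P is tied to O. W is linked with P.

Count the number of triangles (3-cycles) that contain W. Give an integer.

W's neighbors: P and S.
Neighbor pairs that are themselves tied: W–P–S. Each forms one triangle with W, for 1 in total.

1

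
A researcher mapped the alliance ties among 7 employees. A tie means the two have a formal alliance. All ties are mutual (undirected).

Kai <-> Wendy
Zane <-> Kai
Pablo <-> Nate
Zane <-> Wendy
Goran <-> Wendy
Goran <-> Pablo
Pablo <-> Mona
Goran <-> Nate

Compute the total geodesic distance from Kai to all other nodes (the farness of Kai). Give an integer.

14

Distances from Kai: Goran:2, Mona:4, Nate:3, Pablo:3, Wendy:1, Zane:1.
Sum = 2 + 4 + 3 + 3 + 1 + 1 = 14.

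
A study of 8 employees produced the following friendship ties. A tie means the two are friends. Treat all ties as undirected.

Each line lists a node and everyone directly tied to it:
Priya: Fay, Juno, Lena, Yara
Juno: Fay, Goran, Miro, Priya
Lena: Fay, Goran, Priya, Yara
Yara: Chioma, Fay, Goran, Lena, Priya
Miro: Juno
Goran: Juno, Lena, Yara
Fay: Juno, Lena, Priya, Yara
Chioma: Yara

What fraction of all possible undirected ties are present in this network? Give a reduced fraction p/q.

13/28

There are 13 edges and 8 nodes, so the maximum possible is C(8,2) = 28.
Density = 13/28.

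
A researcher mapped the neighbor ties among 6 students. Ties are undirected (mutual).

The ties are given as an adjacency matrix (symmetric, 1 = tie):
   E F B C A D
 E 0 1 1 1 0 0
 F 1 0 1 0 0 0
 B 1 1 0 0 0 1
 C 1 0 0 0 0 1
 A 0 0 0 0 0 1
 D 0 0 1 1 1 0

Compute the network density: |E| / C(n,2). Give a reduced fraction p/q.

There are 7 edges and 6 nodes, so the maximum possible is C(6,2) = 15.
Density = 7/15.

7/15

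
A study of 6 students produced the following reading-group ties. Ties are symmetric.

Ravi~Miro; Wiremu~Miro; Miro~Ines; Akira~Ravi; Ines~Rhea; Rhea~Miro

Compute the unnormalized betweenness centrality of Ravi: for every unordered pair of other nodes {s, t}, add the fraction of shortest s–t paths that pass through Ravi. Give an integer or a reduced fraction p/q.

4

Pairs whose geodesics pass through Ravi — Miro–Akira: 1; Ines–Akira: 1; Wiremu–Akira: 1; Akira–Rhea: 1.
All other pairs contribute 0.
Summing the contributions gives betweenness(Ravi) = 4.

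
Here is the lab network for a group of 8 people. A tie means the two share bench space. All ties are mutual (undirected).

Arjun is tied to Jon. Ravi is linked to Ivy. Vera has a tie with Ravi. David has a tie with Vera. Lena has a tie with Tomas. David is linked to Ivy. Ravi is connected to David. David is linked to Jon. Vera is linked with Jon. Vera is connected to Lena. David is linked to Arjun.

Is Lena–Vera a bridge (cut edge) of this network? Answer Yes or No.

Yes

Without the Lena–Vera edge there is no alternate route between Lena and Vera, so the network disconnects. It is a bridge.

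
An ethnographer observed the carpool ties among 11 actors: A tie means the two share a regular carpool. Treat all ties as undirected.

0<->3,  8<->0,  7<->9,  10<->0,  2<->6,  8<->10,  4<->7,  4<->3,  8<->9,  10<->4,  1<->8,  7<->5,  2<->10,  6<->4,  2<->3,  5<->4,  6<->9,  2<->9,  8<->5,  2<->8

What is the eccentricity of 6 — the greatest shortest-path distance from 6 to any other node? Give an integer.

Distances from 6: 0:3, 1:3, 2:1, 3:2, 4:1, 5:2, 7:2, 8:2, 9:1, 10:2.
The largest is 3 (to 0 and 1), so the eccentricity of 6 is 3.

3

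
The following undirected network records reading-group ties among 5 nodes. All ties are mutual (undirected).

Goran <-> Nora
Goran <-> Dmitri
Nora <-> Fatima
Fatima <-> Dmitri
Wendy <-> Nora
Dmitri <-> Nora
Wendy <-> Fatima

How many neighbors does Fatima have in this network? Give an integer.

Fatima is directly tied to Dmitri, Nora, and Wendy. That is 3 neighbors, so the degree of Fatima is 3.

3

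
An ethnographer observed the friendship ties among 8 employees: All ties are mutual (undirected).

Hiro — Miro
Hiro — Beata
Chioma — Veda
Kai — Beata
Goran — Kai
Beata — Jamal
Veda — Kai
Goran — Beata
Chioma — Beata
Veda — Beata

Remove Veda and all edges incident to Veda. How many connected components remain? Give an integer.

1

Veda's neighbors (Beata, Chioma, and Kai) remain reachable from one another through other ties, so the rest of the network stays in one piece.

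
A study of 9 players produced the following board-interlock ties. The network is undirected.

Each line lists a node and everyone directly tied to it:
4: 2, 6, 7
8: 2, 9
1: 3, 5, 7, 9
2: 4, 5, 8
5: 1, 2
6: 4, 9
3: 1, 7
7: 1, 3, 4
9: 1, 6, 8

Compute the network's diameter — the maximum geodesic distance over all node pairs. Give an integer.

Eccentricity of each node (its greatest distance to any other): 1:2, 2:3, 3:3, 4:2, 5:3, 6:3, 7:3, 8:3, 9:2.
The maximum eccentricity is 3, realized for instance by the pair 3–6 via 3 – 7 – 4 – 6. So the diameter is 3.

3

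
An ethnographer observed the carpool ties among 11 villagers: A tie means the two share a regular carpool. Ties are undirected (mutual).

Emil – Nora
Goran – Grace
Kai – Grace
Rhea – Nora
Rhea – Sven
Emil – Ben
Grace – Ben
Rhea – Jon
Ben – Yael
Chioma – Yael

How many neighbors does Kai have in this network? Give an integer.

Kai is directly tied to Grace. That is 1 neighbor, so the degree of Kai is 1.

1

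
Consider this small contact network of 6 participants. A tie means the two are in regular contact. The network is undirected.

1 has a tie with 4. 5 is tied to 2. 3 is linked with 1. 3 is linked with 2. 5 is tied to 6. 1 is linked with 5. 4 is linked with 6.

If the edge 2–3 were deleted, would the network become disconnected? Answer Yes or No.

No

Even without that edge, 2 still reaches 3 via 2 – 5 – 1 – 3, so the network stays connected. Not a bridge.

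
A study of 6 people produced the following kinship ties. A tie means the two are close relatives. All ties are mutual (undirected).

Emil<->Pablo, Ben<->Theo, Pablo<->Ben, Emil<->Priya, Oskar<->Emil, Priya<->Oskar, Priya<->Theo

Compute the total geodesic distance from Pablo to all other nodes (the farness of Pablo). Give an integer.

8

Distances from Pablo: Ben:1, Emil:1, Oskar:2, Priya:2, Theo:2.
Sum = 1 + 1 + 2 + 2 + 2 = 8.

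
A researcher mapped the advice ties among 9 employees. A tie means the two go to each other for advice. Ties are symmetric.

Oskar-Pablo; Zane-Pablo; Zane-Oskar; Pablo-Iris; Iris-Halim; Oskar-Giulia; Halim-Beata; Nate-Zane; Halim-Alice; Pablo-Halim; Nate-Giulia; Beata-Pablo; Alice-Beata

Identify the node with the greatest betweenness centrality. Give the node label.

Unnormalized betweenness of each node: Alice:0, Beata:5/2, Giulia:1/2, Halim:4, Iris:0, Nate:1/2, Oskar:11/2, Pablo:33/2, Zane:11/2.
Pablo has the largest value, 33/2, making it the main broker — the node through which the most shortest paths run.

Pablo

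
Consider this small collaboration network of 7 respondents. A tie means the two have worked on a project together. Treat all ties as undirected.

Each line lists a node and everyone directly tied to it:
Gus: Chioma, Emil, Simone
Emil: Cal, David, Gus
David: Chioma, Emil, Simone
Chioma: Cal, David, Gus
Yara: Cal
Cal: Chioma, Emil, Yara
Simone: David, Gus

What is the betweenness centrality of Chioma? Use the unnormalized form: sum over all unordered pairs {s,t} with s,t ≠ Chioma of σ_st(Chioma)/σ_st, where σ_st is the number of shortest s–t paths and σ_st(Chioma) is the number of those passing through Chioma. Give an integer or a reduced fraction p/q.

10/3

Pairs whose geodesics pass through Chioma — Cal–Gus: 1/2; Cal–Simone: 2/4; Cal–David: 1/2; Gus–David: 1/3; Gus–Yara: 1/2; Simone–Yara: 2/4; David–Yara: 1/2.
All other pairs contribute 0.
Summing the contributions gives betweenness(Chioma) = 10/3.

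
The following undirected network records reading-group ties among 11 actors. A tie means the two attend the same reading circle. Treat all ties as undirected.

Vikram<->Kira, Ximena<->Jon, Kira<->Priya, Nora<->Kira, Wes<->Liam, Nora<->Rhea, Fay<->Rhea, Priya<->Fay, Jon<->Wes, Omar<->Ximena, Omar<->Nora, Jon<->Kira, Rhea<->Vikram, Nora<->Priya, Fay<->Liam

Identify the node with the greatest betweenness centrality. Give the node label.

Unnormalized betweenness of each node: Fay:43/6, Jon:31/3, Kira:43/4, Liam:13/4, Nora:55/6, Omar:3, Priya:13/3, Rhea:61/12, Vikram:1, Wes:43/12, Ximena:7/3.
Kira has the largest value, 43/4, making it the main broker — the node through which the most shortest paths run.

Kira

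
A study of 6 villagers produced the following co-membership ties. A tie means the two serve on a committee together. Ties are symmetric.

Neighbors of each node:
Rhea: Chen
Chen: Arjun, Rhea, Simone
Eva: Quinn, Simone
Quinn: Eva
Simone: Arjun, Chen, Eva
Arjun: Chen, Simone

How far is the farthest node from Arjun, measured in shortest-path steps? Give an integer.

3

Distances from Arjun: Chen:1, Eva:2, Quinn:3, Rhea:2, Simone:1.
The largest is 3 (to Quinn), so the eccentricity of Arjun is 3.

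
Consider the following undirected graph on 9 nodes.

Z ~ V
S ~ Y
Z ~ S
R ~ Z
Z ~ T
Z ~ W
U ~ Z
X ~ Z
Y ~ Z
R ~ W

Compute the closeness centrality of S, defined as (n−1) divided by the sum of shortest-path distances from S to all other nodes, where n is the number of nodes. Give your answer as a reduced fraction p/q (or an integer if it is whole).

Distances from S: R:2, T:2, U:2, V:2, W:2, X:2, Y:1, Z:1. Sum = 14.
n = 9, so closeness = 8/14 = 4/7.

4/7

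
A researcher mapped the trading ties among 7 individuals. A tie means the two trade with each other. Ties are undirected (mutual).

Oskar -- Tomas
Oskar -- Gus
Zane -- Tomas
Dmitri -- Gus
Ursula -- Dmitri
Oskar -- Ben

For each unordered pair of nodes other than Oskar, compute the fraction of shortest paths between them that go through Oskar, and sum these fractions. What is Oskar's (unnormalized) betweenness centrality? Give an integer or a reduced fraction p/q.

Pairs whose geodesics pass through Oskar — Gus–Ben: 1; Gus–Zane: 1; Gus–Tomas: 1; Ben–Zane: 1; Ben–Tomas: 1; Ben–Dmitri: 1; Ben–Ursula: 1; Zane–Dmitri: 1; Zane–Ursula: 1; Tomas–Dmitri: 1; Tomas–Ursula: 1.
All other pairs contribute 0.
Summing the contributions gives betweenness(Oskar) = 11.

11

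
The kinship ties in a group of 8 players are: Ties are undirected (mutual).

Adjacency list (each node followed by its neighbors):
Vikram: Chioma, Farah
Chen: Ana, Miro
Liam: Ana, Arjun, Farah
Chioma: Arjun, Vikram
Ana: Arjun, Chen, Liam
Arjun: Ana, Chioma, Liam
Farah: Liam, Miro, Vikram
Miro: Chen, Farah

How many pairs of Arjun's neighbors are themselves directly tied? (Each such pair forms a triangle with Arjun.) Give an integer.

1

Arjun's neighbors: Ana, Chioma, and Liam.
Neighbor pairs that are themselves tied: Arjun–Ana–Liam. Each forms one triangle with Arjun, for 1 in total.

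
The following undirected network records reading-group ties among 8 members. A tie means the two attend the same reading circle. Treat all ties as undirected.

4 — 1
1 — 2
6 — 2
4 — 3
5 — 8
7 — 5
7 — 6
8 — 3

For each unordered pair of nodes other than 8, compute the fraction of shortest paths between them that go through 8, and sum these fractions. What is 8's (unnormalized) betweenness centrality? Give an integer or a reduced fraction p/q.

9/2

Pairs whose geodesics pass through 8 — 5–1: 1/2; 5–4: 1; 5–3: 1; 7–4: 1/2; 7–3: 1; 6–3: 1/2.
All other pairs contribute 0.
Summing the contributions gives betweenness(8) = 9/2.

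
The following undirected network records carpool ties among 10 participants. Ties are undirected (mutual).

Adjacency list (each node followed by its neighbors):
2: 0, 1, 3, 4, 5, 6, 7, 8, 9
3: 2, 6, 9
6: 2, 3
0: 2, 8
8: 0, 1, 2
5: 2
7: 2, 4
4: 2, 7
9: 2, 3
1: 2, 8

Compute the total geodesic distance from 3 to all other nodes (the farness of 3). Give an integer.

Distances from 3: 0:2, 1:2, 2:1, 4:2, 5:2, 6:1, 7:2, 8:2, 9:1.
Sum = 2 + 2 + 1 + 2 + 2 + 1 + 2 + 2 + 1 = 15.

15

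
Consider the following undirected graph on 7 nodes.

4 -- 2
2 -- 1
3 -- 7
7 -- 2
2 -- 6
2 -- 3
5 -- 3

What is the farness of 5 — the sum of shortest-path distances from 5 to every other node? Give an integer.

14

Distances from 5: 1:3, 2:2, 3:1, 4:3, 6:3, 7:2.
Sum = 3 + 2 + 1 + 3 + 3 + 2 = 14.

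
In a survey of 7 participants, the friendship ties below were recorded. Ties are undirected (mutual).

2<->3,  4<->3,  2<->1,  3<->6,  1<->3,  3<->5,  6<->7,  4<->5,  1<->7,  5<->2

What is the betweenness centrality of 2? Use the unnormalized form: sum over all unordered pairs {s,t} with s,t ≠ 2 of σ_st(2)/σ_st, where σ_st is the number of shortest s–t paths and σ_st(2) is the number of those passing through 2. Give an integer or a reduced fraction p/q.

5/6

Pairs whose geodesics pass through 2 — 5–7: 1/3; 5–1: 1/2.
All other pairs contribute 0.
Summing the contributions gives betweenness(2) = 5/6.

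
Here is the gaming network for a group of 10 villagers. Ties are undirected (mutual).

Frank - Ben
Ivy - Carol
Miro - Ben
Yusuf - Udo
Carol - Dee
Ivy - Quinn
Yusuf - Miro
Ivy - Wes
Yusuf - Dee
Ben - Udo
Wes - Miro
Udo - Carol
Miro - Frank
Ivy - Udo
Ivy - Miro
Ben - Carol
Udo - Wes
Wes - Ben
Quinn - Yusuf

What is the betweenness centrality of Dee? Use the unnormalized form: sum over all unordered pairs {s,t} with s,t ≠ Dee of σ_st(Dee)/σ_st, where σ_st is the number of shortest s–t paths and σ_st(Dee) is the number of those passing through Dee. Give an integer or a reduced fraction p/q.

Pairs whose geodesics pass through Dee — Carol–Yusuf: 1/2.
All other pairs contribute 0.
Summing the contributions gives betweenness(Dee) = 1/2.

1/2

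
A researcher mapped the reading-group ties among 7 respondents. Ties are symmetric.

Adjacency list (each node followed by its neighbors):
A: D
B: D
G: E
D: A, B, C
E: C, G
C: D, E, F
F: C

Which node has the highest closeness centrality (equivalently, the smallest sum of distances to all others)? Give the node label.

Farness (sum of distances to all others) for each node — A:15, B:15, C:9, D:10, E:12, F:14, G:17.
The smallest farness is 9, for C, so C has the highest closeness.

C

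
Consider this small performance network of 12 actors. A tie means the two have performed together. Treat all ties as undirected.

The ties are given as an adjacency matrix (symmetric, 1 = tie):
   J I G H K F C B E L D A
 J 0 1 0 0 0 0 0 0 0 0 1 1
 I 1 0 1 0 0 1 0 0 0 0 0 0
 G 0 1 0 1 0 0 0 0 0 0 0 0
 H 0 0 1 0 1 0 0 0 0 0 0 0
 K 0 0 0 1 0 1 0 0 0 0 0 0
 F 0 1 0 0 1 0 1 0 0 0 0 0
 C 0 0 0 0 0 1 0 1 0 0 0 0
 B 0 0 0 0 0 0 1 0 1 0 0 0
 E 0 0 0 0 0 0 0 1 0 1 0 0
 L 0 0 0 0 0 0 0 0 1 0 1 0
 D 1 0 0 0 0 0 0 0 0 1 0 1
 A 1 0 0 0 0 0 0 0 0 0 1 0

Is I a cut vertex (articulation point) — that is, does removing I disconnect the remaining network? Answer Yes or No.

Even without I, every remaining node can still reach every other (the residual graph is connected), so I is not a cut vertex.

No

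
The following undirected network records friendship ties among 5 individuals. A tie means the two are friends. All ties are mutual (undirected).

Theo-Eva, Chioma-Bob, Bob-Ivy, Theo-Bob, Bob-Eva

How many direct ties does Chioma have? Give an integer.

Chioma is directly tied to Bob. That is 1 neighbor, so the degree of Chioma is 1.

1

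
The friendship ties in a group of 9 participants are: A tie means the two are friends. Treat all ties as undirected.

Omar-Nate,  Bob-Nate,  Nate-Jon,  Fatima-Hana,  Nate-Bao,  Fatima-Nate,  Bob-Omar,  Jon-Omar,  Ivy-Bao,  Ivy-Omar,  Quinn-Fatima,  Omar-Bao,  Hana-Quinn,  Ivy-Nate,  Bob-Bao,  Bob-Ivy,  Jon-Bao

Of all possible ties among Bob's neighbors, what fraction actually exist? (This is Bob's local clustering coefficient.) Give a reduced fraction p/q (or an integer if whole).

1

Bob's neighbors: Bao, Ivy, Nate, and Omar (k = 4).
Possible neighbor pairs: C(4,2) = 6. Edges among them: Bao–Ivy, Bao–Nate, Bao–Omar, Ivy–Nate, Ivy–Omar, Nate–Omar → e = 6.
Clustering(Bob) = 6/6 = 1.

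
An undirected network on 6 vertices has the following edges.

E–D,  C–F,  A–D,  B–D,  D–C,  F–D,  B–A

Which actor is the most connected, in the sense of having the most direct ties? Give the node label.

D

Degrees — A:2, B:2, C:2, D:5, E:1, F:2.
The maximum is 5, attained only by D.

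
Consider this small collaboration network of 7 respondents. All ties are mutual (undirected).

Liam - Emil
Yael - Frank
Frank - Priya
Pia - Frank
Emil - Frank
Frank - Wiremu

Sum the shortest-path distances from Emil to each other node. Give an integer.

Distances from Emil: Frank:1, Liam:1, Pia:2, Priya:2, Wiremu:2, Yael:2.
Sum = 1 + 1 + 2 + 2 + 2 + 2 = 10.

10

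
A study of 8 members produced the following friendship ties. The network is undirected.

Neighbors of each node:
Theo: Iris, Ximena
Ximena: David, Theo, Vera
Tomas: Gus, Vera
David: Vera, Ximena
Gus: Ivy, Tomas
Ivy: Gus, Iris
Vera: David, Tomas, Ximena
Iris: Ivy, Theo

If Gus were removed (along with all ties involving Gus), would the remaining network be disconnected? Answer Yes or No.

No

Even without Gus, every remaining node can still reach every other (the residual graph is connected), so Gus is not a cut vertex.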